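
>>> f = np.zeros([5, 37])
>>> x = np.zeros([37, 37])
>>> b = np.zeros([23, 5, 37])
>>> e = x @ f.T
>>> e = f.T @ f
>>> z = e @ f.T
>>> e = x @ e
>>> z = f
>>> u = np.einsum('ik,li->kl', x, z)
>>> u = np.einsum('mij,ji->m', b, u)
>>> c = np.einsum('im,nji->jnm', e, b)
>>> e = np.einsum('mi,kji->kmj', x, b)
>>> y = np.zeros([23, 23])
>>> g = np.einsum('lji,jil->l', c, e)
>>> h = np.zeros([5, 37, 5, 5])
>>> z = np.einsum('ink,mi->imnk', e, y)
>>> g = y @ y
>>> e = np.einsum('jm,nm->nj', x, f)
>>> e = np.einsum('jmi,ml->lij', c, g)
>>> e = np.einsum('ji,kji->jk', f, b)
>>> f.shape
(5, 37)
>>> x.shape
(37, 37)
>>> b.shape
(23, 5, 37)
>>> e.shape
(5, 23)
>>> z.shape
(23, 23, 37, 5)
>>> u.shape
(23,)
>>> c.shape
(5, 23, 37)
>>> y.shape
(23, 23)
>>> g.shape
(23, 23)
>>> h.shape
(5, 37, 5, 5)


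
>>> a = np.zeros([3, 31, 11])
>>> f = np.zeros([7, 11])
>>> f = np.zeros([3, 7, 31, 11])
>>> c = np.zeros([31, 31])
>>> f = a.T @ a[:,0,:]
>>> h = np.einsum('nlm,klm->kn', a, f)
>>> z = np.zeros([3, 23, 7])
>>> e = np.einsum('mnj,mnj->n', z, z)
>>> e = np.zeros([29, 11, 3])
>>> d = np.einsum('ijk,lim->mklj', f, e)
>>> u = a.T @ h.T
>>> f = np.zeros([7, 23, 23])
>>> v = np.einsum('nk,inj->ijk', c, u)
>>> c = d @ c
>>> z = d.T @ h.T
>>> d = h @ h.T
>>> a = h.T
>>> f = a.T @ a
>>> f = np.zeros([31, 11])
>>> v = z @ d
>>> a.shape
(3, 11)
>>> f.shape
(31, 11)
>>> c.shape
(3, 11, 29, 31)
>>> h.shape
(11, 3)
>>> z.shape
(31, 29, 11, 11)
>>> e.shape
(29, 11, 3)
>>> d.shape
(11, 11)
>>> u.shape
(11, 31, 11)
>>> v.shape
(31, 29, 11, 11)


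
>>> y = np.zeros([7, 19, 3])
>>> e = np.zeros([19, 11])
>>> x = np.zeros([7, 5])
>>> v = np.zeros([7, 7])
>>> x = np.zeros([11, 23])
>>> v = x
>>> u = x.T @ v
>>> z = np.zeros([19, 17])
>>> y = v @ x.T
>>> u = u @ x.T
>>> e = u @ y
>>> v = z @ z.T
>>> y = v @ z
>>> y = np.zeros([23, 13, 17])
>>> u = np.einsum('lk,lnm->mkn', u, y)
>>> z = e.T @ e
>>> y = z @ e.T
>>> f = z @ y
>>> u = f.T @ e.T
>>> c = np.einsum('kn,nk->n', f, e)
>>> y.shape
(11, 23)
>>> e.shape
(23, 11)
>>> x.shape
(11, 23)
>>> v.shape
(19, 19)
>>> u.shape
(23, 23)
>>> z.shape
(11, 11)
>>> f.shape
(11, 23)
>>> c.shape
(23,)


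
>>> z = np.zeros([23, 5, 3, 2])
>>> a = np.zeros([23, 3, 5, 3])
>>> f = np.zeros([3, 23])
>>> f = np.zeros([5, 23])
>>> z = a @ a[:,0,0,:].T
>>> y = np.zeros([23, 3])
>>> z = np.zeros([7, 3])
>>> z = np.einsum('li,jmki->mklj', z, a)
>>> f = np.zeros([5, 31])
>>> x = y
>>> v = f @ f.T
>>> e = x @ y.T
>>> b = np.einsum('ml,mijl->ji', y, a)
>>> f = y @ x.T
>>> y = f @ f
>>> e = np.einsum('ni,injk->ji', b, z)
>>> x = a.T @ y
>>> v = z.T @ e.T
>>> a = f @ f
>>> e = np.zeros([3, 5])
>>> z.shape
(3, 5, 7, 23)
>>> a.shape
(23, 23)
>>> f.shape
(23, 23)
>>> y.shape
(23, 23)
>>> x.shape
(3, 5, 3, 23)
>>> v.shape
(23, 7, 5, 7)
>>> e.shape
(3, 5)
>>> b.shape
(5, 3)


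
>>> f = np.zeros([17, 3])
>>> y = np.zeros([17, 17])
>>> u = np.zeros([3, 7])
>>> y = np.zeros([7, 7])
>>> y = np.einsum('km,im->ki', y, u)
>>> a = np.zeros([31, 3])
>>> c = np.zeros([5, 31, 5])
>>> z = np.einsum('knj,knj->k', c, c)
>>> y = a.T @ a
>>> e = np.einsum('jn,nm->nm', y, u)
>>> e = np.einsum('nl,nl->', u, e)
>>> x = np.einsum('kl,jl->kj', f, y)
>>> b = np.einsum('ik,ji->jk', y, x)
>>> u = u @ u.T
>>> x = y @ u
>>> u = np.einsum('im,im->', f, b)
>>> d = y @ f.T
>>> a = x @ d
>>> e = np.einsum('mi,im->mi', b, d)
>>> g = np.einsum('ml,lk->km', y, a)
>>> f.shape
(17, 3)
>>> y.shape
(3, 3)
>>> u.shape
()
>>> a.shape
(3, 17)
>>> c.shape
(5, 31, 5)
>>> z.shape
(5,)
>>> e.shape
(17, 3)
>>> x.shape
(3, 3)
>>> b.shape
(17, 3)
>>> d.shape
(3, 17)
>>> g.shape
(17, 3)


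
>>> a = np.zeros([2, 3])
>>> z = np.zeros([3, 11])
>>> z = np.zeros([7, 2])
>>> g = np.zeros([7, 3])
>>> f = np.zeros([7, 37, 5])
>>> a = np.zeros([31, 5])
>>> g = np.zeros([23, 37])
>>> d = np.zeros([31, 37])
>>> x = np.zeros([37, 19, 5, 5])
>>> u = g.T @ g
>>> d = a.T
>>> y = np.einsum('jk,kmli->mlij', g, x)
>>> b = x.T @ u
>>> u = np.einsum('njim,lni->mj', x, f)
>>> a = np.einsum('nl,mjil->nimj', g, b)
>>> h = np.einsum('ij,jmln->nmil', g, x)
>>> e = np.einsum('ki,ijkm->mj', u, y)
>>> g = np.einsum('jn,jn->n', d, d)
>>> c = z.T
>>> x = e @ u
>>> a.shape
(23, 19, 5, 5)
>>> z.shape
(7, 2)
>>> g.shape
(31,)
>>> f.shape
(7, 37, 5)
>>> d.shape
(5, 31)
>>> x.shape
(23, 19)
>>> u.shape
(5, 19)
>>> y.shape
(19, 5, 5, 23)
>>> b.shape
(5, 5, 19, 37)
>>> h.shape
(5, 19, 23, 5)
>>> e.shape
(23, 5)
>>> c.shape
(2, 7)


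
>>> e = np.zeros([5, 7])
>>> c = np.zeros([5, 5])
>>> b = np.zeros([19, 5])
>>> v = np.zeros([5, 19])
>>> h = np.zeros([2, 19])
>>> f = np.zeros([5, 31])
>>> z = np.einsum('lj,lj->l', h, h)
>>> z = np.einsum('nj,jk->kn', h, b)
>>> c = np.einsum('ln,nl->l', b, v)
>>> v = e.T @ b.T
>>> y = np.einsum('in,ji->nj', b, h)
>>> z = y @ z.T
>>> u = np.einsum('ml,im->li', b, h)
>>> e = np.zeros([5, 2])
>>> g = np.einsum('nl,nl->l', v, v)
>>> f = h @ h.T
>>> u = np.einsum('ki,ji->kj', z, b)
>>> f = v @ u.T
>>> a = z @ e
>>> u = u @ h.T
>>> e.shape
(5, 2)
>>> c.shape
(19,)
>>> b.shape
(19, 5)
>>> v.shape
(7, 19)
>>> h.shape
(2, 19)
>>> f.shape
(7, 5)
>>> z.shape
(5, 5)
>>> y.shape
(5, 2)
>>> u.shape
(5, 2)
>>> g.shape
(19,)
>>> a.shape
(5, 2)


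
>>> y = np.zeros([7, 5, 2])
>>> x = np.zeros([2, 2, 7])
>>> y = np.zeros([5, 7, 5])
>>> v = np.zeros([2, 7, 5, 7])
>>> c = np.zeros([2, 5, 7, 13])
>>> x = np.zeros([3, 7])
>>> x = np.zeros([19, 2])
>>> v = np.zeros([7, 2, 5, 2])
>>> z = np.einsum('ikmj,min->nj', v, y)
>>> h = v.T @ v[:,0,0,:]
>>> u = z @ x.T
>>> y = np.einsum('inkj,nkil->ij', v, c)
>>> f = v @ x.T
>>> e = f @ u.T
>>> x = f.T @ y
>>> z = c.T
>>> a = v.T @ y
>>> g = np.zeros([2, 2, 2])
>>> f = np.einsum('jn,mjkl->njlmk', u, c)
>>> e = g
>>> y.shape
(7, 2)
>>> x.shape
(19, 5, 2, 2)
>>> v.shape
(7, 2, 5, 2)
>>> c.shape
(2, 5, 7, 13)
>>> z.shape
(13, 7, 5, 2)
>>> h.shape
(2, 5, 2, 2)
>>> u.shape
(5, 19)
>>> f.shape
(19, 5, 13, 2, 7)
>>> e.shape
(2, 2, 2)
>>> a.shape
(2, 5, 2, 2)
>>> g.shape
(2, 2, 2)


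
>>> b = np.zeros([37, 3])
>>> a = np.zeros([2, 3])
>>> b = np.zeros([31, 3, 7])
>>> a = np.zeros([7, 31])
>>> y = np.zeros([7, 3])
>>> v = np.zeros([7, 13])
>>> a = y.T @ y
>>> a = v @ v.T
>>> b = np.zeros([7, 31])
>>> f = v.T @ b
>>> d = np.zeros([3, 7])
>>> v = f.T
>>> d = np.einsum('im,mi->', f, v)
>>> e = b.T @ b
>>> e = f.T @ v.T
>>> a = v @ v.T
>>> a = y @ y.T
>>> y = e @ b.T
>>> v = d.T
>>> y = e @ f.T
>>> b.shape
(7, 31)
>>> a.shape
(7, 7)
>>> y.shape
(31, 13)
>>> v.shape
()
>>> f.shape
(13, 31)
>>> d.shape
()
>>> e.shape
(31, 31)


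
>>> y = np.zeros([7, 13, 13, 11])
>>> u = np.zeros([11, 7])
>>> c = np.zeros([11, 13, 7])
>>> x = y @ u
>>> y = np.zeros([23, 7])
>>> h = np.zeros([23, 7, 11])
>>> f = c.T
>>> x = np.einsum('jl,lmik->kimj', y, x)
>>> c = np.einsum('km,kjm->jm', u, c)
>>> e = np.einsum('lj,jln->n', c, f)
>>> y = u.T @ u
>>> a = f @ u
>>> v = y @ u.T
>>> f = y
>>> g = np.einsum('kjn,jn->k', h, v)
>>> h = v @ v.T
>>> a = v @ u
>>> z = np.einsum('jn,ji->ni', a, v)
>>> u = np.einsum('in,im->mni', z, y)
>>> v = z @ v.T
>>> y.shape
(7, 7)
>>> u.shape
(7, 11, 7)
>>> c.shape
(13, 7)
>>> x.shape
(7, 13, 13, 23)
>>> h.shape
(7, 7)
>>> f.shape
(7, 7)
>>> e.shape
(11,)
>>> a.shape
(7, 7)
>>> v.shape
(7, 7)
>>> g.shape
(23,)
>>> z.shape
(7, 11)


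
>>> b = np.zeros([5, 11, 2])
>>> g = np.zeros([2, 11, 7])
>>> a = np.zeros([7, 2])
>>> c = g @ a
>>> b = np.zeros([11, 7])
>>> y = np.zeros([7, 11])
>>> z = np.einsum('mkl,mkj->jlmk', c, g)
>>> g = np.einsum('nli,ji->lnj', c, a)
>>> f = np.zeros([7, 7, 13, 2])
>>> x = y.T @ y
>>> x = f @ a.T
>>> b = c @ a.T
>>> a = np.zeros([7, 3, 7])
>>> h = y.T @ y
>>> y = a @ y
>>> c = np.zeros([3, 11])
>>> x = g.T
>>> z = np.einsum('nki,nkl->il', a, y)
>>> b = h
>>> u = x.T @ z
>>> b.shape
(11, 11)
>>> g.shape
(11, 2, 7)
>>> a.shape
(7, 3, 7)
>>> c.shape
(3, 11)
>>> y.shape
(7, 3, 11)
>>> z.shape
(7, 11)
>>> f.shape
(7, 7, 13, 2)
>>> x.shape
(7, 2, 11)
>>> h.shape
(11, 11)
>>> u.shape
(11, 2, 11)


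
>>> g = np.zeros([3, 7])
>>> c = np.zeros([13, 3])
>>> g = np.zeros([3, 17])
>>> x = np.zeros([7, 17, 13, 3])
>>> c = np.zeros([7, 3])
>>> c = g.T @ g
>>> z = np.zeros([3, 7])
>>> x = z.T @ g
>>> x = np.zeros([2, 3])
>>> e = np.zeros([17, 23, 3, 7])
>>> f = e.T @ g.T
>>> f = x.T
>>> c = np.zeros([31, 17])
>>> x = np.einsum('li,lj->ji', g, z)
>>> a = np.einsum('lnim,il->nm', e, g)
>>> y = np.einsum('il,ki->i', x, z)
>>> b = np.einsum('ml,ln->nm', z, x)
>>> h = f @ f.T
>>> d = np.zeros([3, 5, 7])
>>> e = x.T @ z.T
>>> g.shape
(3, 17)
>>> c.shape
(31, 17)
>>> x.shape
(7, 17)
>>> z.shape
(3, 7)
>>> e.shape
(17, 3)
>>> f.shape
(3, 2)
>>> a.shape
(23, 7)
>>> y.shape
(7,)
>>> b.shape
(17, 3)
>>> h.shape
(3, 3)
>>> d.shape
(3, 5, 7)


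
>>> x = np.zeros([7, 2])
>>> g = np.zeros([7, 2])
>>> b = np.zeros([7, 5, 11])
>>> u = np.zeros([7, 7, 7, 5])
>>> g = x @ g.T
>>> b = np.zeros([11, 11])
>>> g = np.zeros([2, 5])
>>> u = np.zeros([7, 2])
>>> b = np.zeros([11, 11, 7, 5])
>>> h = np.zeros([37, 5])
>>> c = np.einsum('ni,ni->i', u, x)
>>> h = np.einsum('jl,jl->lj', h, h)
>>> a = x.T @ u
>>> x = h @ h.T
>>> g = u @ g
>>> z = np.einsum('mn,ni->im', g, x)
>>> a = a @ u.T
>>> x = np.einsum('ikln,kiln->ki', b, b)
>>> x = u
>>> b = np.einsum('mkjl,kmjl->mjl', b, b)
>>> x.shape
(7, 2)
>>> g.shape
(7, 5)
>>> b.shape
(11, 7, 5)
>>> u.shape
(7, 2)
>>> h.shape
(5, 37)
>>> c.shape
(2,)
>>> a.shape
(2, 7)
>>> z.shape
(5, 7)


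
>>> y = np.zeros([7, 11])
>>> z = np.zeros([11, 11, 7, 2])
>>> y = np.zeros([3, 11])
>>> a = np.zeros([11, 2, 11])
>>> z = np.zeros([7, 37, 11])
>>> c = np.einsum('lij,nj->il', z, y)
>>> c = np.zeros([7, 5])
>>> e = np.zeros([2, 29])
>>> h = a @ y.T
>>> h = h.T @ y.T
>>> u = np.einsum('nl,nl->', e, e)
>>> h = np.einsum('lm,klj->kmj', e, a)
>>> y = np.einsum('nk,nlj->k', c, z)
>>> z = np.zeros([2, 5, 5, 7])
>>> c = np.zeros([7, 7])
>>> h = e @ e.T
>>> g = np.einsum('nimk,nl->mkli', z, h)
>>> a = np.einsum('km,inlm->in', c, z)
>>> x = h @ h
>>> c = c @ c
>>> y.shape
(5,)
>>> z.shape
(2, 5, 5, 7)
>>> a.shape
(2, 5)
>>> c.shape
(7, 7)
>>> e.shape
(2, 29)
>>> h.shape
(2, 2)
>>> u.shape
()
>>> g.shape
(5, 7, 2, 5)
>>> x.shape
(2, 2)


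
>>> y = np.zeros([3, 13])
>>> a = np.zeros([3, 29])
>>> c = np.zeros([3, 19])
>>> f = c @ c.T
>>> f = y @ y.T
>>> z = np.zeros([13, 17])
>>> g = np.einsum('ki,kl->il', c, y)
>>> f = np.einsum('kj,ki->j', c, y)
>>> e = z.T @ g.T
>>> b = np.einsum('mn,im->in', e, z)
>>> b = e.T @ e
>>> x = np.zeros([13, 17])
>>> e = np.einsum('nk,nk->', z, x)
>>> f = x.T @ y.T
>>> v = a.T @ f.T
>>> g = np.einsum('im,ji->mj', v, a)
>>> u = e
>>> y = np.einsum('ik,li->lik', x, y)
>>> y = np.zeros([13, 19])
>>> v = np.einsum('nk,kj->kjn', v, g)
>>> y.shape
(13, 19)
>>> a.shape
(3, 29)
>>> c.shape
(3, 19)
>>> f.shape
(17, 3)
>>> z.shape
(13, 17)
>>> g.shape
(17, 3)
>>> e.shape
()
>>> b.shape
(19, 19)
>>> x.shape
(13, 17)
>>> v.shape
(17, 3, 29)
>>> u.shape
()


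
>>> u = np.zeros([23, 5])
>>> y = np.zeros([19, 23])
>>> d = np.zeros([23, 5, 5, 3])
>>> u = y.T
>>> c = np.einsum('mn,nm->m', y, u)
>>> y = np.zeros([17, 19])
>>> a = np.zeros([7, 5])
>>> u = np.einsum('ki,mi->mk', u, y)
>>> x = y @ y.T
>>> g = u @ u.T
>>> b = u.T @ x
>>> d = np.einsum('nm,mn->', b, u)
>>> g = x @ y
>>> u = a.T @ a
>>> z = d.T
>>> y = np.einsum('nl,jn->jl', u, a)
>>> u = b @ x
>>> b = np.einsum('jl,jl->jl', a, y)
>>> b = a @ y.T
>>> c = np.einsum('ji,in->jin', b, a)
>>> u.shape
(23, 17)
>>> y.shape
(7, 5)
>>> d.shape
()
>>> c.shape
(7, 7, 5)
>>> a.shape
(7, 5)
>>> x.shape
(17, 17)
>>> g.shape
(17, 19)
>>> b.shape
(7, 7)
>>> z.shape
()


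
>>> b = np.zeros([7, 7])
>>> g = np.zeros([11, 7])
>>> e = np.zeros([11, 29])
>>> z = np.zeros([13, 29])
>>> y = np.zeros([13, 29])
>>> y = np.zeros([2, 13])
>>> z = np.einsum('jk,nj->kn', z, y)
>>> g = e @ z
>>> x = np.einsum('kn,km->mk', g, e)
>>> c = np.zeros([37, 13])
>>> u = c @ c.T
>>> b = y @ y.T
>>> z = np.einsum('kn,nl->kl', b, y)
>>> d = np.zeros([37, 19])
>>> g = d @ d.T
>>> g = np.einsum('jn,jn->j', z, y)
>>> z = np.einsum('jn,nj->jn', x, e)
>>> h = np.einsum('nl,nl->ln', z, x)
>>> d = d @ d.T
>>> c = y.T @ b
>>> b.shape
(2, 2)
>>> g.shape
(2,)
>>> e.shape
(11, 29)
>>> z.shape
(29, 11)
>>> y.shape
(2, 13)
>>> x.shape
(29, 11)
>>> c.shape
(13, 2)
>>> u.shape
(37, 37)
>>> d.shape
(37, 37)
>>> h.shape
(11, 29)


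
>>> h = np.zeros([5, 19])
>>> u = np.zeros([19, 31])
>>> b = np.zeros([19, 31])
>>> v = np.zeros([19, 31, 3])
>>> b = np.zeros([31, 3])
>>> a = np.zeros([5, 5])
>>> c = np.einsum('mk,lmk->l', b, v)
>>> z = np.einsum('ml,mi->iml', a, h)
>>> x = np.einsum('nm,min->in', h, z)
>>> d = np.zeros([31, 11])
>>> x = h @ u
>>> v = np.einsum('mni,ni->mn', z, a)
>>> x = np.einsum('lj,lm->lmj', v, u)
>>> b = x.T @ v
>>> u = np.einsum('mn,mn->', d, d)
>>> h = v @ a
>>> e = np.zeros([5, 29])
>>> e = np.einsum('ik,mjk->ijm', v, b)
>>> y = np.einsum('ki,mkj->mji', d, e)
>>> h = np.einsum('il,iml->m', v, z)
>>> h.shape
(5,)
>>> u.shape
()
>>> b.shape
(5, 31, 5)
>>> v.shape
(19, 5)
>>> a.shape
(5, 5)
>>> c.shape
(19,)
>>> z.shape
(19, 5, 5)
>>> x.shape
(19, 31, 5)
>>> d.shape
(31, 11)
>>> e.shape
(19, 31, 5)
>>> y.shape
(19, 5, 11)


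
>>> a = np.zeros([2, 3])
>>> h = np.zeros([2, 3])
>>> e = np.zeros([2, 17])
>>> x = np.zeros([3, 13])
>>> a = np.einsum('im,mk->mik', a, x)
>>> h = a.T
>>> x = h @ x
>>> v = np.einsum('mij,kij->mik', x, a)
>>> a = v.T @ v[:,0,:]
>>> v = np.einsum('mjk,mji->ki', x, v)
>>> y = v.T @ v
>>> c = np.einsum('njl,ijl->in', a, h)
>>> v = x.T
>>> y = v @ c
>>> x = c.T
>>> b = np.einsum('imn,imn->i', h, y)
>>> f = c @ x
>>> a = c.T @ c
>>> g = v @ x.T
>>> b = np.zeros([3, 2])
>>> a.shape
(3, 3)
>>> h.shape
(13, 2, 3)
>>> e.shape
(2, 17)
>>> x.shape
(3, 13)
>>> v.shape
(13, 2, 13)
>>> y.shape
(13, 2, 3)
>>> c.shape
(13, 3)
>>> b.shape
(3, 2)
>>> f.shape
(13, 13)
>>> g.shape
(13, 2, 3)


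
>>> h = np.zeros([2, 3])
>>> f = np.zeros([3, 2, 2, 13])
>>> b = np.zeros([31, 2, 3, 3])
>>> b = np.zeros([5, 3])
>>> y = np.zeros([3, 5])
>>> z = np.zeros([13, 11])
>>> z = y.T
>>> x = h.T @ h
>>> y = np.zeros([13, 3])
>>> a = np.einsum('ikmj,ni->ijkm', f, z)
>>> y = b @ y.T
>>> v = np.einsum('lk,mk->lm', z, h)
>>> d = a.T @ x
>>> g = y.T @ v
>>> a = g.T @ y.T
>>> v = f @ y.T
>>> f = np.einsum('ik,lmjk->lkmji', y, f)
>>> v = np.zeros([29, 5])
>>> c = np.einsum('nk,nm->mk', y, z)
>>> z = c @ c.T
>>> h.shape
(2, 3)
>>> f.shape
(3, 13, 2, 2, 5)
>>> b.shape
(5, 3)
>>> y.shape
(5, 13)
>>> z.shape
(3, 3)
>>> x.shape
(3, 3)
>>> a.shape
(2, 5)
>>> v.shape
(29, 5)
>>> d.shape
(2, 2, 13, 3)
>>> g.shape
(13, 2)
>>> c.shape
(3, 13)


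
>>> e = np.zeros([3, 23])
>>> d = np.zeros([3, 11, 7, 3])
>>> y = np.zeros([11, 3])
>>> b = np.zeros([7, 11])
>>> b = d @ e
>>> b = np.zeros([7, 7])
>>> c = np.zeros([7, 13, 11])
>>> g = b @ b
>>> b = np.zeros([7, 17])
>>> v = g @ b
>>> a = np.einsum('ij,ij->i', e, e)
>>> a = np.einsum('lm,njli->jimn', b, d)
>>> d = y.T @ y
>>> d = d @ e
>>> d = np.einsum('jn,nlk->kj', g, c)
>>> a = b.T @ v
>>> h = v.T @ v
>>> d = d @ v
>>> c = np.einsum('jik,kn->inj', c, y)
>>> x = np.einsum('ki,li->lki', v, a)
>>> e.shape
(3, 23)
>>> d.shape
(11, 17)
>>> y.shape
(11, 3)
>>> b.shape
(7, 17)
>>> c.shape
(13, 3, 7)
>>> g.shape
(7, 7)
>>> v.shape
(7, 17)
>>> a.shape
(17, 17)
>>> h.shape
(17, 17)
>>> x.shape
(17, 7, 17)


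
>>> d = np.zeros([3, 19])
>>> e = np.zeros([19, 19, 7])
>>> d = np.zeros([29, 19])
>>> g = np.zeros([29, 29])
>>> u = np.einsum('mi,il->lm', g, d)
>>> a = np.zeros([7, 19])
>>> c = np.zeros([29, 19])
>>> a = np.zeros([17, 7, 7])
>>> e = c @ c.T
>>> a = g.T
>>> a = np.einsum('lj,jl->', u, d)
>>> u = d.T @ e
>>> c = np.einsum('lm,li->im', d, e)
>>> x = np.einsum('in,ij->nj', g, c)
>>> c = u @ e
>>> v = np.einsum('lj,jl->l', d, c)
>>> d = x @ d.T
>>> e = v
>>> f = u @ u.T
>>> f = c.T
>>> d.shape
(29, 29)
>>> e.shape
(29,)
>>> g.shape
(29, 29)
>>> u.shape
(19, 29)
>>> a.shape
()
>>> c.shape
(19, 29)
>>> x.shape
(29, 19)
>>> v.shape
(29,)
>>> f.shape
(29, 19)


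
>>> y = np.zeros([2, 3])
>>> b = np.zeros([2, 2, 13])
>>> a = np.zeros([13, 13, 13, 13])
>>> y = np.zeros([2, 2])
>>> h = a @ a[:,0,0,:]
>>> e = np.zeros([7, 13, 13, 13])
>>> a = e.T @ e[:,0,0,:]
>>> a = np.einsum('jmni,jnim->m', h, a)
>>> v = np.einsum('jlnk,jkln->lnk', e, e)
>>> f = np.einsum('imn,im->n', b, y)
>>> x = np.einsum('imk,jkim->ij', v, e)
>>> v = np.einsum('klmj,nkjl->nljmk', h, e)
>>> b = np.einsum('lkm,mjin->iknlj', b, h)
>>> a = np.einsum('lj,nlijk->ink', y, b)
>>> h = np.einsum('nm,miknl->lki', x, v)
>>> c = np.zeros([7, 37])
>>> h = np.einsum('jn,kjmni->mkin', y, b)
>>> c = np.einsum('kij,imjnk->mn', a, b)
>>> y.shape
(2, 2)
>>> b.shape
(13, 2, 13, 2, 13)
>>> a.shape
(13, 13, 13)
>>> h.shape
(13, 13, 13, 2)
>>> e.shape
(7, 13, 13, 13)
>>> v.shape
(7, 13, 13, 13, 13)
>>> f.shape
(13,)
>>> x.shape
(13, 7)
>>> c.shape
(2, 2)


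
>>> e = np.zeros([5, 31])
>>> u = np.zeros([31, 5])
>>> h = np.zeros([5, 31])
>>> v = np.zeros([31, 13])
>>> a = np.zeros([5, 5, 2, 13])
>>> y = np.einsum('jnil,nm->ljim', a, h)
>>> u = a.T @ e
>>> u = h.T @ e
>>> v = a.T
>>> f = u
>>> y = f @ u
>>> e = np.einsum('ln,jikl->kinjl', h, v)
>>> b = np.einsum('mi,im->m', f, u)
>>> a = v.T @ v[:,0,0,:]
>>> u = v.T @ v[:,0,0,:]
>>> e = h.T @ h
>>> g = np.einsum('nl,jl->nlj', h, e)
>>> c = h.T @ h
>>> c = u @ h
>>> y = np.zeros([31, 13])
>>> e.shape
(31, 31)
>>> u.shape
(5, 5, 2, 5)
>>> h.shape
(5, 31)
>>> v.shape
(13, 2, 5, 5)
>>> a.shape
(5, 5, 2, 5)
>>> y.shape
(31, 13)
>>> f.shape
(31, 31)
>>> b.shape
(31,)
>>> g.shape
(5, 31, 31)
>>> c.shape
(5, 5, 2, 31)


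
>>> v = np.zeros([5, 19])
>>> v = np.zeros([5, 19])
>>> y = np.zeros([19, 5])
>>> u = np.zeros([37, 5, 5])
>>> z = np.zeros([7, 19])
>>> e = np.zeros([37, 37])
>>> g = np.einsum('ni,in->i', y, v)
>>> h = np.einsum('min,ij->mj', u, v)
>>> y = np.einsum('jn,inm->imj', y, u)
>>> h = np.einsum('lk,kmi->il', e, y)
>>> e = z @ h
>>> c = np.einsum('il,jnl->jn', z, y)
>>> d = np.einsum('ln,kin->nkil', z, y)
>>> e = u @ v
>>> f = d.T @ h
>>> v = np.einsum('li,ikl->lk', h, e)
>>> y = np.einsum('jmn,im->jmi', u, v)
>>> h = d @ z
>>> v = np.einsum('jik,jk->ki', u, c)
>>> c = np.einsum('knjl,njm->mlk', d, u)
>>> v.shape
(5, 5)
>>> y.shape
(37, 5, 19)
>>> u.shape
(37, 5, 5)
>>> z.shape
(7, 19)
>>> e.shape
(37, 5, 19)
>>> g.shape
(5,)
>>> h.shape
(19, 37, 5, 19)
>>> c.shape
(5, 7, 19)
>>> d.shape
(19, 37, 5, 7)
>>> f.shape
(7, 5, 37, 37)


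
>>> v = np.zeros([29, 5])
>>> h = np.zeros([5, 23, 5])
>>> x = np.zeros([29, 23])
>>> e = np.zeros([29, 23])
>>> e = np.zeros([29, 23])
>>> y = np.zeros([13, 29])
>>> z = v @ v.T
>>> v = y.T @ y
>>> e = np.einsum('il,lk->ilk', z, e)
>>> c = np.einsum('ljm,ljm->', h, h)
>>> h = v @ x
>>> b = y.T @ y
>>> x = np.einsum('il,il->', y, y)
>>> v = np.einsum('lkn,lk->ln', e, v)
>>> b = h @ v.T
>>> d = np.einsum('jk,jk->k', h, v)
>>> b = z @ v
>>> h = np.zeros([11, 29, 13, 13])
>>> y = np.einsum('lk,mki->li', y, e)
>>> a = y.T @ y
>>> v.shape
(29, 23)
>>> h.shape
(11, 29, 13, 13)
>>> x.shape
()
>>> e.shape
(29, 29, 23)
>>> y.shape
(13, 23)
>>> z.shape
(29, 29)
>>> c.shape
()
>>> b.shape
(29, 23)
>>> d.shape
(23,)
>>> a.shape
(23, 23)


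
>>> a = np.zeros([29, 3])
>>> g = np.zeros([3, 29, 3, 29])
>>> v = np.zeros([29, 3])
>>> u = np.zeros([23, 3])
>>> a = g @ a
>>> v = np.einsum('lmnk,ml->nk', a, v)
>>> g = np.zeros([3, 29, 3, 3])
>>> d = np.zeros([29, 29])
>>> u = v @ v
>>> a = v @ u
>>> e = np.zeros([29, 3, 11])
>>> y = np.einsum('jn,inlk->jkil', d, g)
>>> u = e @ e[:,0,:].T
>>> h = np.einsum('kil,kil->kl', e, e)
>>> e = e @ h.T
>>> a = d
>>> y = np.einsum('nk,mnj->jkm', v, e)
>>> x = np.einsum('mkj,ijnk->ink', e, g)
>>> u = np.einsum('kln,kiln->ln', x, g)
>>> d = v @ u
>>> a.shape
(29, 29)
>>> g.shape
(3, 29, 3, 3)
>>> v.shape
(3, 3)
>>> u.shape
(3, 3)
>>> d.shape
(3, 3)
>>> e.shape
(29, 3, 29)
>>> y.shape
(29, 3, 29)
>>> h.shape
(29, 11)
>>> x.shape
(3, 3, 3)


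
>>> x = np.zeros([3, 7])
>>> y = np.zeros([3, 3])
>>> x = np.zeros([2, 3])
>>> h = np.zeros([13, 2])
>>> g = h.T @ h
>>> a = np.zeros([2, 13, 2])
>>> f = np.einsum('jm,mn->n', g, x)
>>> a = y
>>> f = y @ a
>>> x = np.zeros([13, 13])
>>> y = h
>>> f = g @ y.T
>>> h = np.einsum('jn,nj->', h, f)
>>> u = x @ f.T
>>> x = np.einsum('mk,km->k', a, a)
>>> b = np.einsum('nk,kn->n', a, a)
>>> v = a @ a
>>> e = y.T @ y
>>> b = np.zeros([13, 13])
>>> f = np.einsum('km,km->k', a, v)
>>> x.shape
(3,)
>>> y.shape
(13, 2)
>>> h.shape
()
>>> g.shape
(2, 2)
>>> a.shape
(3, 3)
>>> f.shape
(3,)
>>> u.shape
(13, 2)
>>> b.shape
(13, 13)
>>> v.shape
(3, 3)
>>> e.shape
(2, 2)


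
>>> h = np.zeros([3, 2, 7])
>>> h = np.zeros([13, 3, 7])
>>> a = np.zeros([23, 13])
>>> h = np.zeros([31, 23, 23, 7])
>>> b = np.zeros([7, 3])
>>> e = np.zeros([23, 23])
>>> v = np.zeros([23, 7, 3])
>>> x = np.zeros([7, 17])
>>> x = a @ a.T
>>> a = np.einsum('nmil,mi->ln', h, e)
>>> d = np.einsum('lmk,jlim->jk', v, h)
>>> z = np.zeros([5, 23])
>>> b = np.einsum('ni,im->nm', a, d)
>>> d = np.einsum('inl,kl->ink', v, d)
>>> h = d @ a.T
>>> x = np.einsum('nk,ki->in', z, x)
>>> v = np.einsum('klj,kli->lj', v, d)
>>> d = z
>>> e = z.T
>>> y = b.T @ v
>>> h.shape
(23, 7, 7)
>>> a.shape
(7, 31)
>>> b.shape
(7, 3)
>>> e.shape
(23, 5)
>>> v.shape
(7, 3)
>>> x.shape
(23, 5)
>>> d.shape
(5, 23)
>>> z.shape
(5, 23)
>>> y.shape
(3, 3)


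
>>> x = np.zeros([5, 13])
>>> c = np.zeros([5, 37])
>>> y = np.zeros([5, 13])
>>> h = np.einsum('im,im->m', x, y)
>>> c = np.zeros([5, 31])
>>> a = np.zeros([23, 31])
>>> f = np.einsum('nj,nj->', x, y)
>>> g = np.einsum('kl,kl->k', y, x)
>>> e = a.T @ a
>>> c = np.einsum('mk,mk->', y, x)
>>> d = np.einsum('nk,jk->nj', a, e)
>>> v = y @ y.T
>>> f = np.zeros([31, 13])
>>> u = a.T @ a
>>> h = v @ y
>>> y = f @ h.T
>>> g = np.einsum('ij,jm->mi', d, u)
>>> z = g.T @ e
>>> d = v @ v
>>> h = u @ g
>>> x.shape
(5, 13)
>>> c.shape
()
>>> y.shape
(31, 5)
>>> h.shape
(31, 23)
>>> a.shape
(23, 31)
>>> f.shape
(31, 13)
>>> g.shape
(31, 23)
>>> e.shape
(31, 31)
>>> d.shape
(5, 5)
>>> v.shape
(5, 5)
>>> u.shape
(31, 31)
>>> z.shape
(23, 31)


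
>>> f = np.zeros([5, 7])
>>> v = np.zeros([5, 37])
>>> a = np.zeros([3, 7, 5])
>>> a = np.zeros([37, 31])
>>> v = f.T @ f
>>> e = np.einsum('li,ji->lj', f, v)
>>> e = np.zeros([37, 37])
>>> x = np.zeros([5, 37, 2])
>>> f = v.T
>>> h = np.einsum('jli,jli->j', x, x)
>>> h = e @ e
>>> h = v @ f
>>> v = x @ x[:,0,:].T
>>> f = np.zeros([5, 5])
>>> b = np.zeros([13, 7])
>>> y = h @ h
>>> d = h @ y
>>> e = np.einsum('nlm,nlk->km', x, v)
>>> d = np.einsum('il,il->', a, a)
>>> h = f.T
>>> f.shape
(5, 5)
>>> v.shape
(5, 37, 5)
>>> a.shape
(37, 31)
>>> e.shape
(5, 2)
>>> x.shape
(5, 37, 2)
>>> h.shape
(5, 5)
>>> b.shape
(13, 7)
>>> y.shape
(7, 7)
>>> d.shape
()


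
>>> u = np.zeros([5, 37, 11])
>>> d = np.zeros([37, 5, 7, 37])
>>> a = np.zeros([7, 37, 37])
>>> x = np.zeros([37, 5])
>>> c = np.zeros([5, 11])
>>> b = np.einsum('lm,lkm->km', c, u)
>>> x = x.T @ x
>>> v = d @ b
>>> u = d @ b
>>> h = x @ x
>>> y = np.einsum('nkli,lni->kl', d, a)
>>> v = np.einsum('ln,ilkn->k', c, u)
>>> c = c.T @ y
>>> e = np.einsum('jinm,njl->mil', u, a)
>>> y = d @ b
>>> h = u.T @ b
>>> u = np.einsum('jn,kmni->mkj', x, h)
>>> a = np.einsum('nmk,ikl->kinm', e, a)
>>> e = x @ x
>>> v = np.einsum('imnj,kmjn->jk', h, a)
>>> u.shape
(7, 11, 5)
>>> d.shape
(37, 5, 7, 37)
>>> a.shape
(37, 7, 11, 5)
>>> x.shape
(5, 5)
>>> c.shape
(11, 7)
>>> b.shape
(37, 11)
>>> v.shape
(11, 37)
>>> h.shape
(11, 7, 5, 11)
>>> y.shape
(37, 5, 7, 11)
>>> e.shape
(5, 5)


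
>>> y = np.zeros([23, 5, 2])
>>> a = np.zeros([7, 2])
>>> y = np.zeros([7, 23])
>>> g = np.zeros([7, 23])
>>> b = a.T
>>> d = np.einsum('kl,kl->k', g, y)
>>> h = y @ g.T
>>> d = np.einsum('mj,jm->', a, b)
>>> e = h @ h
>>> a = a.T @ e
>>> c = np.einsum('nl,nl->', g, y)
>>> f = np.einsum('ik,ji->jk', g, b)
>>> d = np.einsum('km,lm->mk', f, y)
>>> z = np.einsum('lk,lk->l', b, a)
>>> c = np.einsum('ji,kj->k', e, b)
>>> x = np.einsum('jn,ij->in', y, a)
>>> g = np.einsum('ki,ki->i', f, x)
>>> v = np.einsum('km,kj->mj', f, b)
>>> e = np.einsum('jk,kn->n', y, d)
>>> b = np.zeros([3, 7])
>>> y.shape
(7, 23)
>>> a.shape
(2, 7)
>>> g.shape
(23,)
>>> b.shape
(3, 7)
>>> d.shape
(23, 2)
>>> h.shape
(7, 7)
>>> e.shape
(2,)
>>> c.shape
(2,)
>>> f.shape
(2, 23)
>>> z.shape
(2,)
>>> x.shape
(2, 23)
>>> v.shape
(23, 7)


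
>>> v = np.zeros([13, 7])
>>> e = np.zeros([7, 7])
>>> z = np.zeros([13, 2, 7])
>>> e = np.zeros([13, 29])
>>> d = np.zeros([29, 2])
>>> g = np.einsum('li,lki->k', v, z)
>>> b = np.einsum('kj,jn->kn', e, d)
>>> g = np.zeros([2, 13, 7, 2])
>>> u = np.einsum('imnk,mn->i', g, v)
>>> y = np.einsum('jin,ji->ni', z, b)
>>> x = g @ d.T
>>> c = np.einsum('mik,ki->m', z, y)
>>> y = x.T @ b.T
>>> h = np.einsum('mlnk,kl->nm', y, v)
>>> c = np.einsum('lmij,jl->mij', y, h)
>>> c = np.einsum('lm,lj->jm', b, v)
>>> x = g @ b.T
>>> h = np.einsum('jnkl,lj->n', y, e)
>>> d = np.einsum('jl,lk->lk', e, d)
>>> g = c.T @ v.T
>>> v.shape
(13, 7)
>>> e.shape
(13, 29)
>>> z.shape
(13, 2, 7)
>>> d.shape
(29, 2)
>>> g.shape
(2, 13)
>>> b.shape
(13, 2)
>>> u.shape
(2,)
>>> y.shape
(29, 7, 13, 13)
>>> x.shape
(2, 13, 7, 13)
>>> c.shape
(7, 2)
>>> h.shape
(7,)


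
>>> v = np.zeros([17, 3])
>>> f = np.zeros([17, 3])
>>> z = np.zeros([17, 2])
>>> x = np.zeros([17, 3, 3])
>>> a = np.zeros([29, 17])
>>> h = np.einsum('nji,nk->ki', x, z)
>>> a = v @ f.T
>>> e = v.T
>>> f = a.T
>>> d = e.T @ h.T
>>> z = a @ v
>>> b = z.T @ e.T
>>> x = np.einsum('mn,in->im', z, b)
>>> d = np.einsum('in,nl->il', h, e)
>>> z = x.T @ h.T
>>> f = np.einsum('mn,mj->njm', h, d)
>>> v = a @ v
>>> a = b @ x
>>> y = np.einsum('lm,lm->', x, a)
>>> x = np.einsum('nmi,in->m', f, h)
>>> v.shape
(17, 3)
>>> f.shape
(3, 17, 2)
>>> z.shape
(17, 2)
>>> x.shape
(17,)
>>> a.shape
(3, 17)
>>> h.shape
(2, 3)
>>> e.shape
(3, 17)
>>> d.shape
(2, 17)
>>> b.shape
(3, 3)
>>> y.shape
()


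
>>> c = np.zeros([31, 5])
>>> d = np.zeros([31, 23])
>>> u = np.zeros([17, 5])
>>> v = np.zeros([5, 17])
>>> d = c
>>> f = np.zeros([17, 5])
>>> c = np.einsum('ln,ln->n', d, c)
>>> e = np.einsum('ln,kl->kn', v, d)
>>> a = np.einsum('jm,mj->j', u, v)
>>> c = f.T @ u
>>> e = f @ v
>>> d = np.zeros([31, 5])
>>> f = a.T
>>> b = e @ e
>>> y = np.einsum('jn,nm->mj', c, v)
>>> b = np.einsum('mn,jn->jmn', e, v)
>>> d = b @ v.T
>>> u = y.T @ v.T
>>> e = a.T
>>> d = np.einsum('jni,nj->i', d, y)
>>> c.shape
(5, 5)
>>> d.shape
(5,)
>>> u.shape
(5, 5)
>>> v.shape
(5, 17)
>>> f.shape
(17,)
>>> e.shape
(17,)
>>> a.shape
(17,)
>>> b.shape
(5, 17, 17)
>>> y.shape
(17, 5)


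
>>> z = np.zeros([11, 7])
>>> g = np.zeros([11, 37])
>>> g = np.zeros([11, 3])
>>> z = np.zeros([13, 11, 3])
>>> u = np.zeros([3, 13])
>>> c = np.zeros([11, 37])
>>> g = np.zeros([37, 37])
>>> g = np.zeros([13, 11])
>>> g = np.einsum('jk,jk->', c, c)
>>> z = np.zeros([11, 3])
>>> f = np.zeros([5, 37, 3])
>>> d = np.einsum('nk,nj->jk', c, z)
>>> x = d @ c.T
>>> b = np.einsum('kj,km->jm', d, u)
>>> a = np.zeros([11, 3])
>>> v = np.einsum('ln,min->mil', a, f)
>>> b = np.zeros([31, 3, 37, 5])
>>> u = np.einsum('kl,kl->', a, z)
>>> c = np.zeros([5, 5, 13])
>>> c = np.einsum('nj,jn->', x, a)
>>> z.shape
(11, 3)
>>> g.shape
()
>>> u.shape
()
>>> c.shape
()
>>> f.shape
(5, 37, 3)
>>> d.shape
(3, 37)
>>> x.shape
(3, 11)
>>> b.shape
(31, 3, 37, 5)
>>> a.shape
(11, 3)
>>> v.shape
(5, 37, 11)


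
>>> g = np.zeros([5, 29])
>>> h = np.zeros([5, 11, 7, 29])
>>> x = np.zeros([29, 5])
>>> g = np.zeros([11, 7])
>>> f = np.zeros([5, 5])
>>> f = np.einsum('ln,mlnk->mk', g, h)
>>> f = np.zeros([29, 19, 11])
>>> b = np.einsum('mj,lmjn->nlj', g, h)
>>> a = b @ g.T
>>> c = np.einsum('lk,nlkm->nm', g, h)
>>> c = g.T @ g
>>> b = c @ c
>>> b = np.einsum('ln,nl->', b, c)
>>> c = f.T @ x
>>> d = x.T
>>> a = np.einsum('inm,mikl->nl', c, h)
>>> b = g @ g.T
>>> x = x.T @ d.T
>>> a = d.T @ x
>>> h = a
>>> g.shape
(11, 7)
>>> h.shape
(29, 5)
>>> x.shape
(5, 5)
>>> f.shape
(29, 19, 11)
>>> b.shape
(11, 11)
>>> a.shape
(29, 5)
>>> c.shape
(11, 19, 5)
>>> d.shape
(5, 29)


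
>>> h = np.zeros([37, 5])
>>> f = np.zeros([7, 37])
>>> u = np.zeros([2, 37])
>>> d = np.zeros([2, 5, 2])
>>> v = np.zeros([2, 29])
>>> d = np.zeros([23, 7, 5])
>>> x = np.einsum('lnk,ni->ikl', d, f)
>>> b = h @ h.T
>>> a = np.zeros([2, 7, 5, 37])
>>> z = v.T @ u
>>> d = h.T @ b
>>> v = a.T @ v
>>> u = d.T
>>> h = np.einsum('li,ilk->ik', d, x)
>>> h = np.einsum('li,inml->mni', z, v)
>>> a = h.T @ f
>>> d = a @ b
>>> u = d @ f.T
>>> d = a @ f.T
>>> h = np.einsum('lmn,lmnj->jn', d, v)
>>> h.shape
(29, 7)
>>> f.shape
(7, 37)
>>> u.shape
(37, 5, 7)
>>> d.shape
(37, 5, 7)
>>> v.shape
(37, 5, 7, 29)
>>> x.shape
(37, 5, 23)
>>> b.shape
(37, 37)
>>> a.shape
(37, 5, 37)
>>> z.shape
(29, 37)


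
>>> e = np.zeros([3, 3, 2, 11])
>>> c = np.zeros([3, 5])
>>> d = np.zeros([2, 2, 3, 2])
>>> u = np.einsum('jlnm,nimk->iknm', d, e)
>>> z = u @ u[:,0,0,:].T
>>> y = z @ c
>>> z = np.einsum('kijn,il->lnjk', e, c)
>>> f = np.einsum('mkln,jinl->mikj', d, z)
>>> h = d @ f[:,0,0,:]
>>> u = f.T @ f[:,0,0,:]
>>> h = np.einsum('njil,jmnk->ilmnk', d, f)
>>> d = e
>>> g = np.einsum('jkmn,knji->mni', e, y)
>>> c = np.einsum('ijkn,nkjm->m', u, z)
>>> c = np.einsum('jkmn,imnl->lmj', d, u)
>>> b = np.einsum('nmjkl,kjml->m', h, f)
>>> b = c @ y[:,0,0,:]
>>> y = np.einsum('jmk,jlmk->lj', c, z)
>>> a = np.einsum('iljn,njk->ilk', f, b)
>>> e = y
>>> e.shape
(11, 5)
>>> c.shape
(5, 2, 3)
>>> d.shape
(3, 3, 2, 11)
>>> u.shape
(5, 2, 11, 5)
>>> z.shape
(5, 11, 2, 3)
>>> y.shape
(11, 5)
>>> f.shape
(2, 11, 2, 5)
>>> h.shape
(3, 2, 11, 2, 5)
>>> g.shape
(2, 11, 5)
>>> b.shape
(5, 2, 5)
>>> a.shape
(2, 11, 5)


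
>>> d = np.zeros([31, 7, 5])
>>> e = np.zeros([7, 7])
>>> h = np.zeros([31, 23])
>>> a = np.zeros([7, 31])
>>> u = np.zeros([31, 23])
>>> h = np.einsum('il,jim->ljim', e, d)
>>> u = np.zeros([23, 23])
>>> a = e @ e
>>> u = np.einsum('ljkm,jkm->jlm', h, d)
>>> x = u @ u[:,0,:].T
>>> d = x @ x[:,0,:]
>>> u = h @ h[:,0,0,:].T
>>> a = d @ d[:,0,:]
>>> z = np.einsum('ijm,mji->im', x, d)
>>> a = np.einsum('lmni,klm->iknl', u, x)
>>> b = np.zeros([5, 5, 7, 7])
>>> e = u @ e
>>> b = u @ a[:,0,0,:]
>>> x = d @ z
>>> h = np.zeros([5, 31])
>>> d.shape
(31, 7, 31)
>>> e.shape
(7, 31, 7, 7)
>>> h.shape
(5, 31)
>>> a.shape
(7, 31, 7, 7)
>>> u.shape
(7, 31, 7, 7)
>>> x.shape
(31, 7, 31)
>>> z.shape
(31, 31)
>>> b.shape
(7, 31, 7, 7)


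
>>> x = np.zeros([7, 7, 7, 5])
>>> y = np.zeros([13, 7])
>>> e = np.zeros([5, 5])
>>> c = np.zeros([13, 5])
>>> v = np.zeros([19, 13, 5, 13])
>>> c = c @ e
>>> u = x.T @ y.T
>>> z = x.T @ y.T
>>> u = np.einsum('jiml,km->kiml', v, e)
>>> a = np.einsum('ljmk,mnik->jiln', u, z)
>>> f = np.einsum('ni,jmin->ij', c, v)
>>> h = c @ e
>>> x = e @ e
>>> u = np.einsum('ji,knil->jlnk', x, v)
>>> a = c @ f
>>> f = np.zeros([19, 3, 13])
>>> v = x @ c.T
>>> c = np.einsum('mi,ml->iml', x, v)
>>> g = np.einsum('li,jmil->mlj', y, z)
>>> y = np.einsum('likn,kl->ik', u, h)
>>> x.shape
(5, 5)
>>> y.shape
(13, 13)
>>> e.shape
(5, 5)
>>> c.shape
(5, 5, 13)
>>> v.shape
(5, 13)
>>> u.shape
(5, 13, 13, 19)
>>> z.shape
(5, 7, 7, 13)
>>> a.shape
(13, 19)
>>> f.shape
(19, 3, 13)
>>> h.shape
(13, 5)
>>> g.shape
(7, 13, 5)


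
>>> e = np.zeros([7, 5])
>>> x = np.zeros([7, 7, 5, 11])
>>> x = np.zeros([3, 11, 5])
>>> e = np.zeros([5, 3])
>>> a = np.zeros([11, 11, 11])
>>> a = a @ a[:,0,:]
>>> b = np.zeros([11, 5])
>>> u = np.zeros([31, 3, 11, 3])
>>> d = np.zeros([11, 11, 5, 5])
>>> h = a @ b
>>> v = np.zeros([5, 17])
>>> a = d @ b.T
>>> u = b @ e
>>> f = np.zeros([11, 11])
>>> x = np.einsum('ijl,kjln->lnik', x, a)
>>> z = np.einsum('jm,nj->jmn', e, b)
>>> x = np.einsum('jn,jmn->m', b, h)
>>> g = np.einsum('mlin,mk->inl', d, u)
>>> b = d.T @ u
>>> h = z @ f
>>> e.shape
(5, 3)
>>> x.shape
(11,)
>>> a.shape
(11, 11, 5, 11)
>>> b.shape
(5, 5, 11, 3)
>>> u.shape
(11, 3)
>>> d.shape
(11, 11, 5, 5)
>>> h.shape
(5, 3, 11)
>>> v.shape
(5, 17)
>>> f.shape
(11, 11)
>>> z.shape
(5, 3, 11)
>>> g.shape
(5, 5, 11)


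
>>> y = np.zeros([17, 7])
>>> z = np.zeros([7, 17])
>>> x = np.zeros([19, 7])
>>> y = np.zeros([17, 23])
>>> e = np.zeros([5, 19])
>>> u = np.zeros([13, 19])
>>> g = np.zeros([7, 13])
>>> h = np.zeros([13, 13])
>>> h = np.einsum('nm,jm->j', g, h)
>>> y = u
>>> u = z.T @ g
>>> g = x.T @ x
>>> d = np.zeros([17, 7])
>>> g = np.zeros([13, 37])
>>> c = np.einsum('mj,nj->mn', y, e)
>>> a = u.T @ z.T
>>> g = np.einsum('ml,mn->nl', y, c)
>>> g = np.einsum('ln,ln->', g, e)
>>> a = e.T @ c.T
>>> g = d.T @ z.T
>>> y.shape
(13, 19)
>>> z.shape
(7, 17)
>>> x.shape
(19, 7)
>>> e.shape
(5, 19)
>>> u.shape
(17, 13)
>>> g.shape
(7, 7)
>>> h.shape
(13,)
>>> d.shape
(17, 7)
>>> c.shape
(13, 5)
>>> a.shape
(19, 13)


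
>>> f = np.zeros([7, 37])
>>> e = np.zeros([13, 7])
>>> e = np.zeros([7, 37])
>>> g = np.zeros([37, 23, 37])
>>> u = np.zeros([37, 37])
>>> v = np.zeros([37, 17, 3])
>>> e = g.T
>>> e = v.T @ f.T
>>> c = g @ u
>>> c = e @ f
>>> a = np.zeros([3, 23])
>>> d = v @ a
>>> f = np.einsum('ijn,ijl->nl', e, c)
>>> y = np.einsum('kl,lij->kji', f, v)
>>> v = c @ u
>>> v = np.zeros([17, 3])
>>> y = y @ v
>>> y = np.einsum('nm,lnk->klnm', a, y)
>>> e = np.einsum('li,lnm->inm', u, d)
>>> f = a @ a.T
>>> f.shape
(3, 3)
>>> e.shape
(37, 17, 23)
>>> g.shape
(37, 23, 37)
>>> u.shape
(37, 37)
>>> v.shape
(17, 3)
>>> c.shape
(3, 17, 37)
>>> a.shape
(3, 23)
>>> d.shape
(37, 17, 23)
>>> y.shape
(3, 7, 3, 23)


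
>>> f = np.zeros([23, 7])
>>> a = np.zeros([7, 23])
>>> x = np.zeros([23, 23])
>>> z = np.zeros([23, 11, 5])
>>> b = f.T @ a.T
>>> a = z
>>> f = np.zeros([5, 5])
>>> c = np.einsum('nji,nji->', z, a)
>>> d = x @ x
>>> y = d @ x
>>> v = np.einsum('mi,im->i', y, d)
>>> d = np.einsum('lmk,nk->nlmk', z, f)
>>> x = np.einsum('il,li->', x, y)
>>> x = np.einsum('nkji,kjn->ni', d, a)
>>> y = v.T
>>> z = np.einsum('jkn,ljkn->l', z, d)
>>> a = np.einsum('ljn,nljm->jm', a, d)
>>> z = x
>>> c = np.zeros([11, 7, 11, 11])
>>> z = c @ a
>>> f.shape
(5, 5)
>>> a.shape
(11, 5)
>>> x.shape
(5, 5)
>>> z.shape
(11, 7, 11, 5)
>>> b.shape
(7, 7)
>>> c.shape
(11, 7, 11, 11)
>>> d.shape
(5, 23, 11, 5)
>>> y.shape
(23,)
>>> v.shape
(23,)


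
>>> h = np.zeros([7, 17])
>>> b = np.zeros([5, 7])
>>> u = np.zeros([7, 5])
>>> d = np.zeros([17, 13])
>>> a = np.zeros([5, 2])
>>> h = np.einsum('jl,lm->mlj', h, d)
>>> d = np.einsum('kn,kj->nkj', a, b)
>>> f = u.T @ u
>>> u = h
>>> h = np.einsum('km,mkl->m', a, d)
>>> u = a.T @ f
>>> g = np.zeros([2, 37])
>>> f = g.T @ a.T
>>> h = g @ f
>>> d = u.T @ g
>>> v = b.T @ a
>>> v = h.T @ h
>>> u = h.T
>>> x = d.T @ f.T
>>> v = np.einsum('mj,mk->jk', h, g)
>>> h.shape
(2, 5)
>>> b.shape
(5, 7)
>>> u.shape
(5, 2)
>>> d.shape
(5, 37)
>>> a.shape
(5, 2)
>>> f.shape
(37, 5)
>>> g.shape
(2, 37)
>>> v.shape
(5, 37)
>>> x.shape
(37, 37)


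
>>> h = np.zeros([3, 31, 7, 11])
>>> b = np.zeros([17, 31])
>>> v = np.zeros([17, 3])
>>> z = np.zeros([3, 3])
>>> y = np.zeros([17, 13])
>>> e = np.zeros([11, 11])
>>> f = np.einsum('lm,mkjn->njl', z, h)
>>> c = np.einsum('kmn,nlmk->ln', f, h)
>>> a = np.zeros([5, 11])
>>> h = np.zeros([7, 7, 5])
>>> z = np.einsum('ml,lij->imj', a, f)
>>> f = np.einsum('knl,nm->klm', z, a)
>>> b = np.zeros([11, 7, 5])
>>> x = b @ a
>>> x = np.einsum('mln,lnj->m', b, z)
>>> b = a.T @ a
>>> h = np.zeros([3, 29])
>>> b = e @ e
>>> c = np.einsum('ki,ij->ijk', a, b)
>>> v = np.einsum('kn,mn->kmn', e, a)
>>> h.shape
(3, 29)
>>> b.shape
(11, 11)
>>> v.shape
(11, 5, 11)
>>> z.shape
(7, 5, 3)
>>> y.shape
(17, 13)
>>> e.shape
(11, 11)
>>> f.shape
(7, 3, 11)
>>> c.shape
(11, 11, 5)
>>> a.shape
(5, 11)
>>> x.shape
(11,)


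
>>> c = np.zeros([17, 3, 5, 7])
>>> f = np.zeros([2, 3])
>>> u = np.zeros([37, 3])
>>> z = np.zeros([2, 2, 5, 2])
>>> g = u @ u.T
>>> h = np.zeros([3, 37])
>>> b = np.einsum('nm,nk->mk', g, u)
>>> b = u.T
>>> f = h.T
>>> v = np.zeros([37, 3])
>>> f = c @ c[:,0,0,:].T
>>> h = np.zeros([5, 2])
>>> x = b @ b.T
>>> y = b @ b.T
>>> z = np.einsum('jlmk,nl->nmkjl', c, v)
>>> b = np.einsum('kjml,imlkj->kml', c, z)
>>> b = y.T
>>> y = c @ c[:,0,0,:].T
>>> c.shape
(17, 3, 5, 7)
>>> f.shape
(17, 3, 5, 17)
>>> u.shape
(37, 3)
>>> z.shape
(37, 5, 7, 17, 3)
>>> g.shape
(37, 37)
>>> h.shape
(5, 2)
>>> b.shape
(3, 3)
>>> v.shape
(37, 3)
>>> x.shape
(3, 3)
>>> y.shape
(17, 3, 5, 17)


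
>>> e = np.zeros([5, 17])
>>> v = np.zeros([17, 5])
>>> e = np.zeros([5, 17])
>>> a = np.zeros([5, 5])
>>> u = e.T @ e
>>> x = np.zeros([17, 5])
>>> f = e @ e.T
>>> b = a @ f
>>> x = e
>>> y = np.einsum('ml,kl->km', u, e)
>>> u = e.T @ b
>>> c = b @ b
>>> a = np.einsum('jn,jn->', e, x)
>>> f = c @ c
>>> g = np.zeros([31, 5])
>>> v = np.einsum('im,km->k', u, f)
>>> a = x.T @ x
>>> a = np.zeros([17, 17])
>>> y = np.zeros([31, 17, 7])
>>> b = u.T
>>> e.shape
(5, 17)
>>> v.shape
(5,)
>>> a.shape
(17, 17)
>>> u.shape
(17, 5)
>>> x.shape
(5, 17)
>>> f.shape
(5, 5)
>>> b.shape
(5, 17)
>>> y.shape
(31, 17, 7)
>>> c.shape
(5, 5)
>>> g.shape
(31, 5)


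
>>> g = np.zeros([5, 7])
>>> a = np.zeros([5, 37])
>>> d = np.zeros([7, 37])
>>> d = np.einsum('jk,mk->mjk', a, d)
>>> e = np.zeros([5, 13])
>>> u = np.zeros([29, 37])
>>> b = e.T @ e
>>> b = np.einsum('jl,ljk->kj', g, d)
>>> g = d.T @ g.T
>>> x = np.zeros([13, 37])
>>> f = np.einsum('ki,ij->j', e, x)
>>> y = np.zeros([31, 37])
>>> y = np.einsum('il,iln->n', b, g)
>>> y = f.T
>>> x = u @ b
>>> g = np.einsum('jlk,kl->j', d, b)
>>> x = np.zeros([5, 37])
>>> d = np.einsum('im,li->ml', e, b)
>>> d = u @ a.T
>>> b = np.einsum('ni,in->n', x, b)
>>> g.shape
(7,)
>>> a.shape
(5, 37)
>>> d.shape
(29, 5)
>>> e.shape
(5, 13)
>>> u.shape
(29, 37)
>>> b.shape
(5,)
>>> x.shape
(5, 37)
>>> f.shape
(37,)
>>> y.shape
(37,)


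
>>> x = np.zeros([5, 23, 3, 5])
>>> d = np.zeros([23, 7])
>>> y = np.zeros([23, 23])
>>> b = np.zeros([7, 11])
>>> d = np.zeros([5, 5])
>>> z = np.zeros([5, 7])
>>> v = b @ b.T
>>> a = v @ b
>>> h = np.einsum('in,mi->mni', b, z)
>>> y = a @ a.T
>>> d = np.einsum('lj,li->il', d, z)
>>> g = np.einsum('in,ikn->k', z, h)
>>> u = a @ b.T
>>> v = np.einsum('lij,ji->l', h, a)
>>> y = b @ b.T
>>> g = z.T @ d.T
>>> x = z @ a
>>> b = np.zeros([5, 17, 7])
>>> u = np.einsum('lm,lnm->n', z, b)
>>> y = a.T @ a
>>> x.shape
(5, 11)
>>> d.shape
(7, 5)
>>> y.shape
(11, 11)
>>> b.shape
(5, 17, 7)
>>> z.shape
(5, 7)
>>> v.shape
(5,)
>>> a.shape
(7, 11)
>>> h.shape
(5, 11, 7)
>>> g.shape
(7, 7)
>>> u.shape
(17,)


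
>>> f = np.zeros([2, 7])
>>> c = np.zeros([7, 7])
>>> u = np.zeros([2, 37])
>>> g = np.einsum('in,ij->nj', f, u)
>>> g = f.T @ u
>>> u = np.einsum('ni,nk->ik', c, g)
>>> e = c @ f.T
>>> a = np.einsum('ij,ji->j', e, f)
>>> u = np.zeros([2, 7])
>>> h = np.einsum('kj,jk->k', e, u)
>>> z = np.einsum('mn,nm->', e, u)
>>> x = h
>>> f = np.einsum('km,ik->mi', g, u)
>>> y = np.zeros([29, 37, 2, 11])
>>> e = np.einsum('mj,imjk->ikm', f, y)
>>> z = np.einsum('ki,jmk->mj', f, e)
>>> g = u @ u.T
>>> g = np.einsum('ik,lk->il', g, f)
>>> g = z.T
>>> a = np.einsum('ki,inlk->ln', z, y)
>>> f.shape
(37, 2)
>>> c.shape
(7, 7)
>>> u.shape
(2, 7)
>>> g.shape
(29, 11)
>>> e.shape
(29, 11, 37)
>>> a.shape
(2, 37)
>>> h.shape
(7,)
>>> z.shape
(11, 29)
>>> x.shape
(7,)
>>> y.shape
(29, 37, 2, 11)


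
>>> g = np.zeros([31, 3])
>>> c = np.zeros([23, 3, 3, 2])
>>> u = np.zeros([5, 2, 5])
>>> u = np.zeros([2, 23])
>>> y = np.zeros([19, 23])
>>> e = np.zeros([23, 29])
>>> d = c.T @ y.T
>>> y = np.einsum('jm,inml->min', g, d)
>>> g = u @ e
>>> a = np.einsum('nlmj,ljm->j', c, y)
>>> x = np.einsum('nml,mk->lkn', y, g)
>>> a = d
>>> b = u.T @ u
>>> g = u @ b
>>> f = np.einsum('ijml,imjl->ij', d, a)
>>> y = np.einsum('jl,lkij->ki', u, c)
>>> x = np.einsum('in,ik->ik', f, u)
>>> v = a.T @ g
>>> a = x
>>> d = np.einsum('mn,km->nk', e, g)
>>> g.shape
(2, 23)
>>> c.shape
(23, 3, 3, 2)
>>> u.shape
(2, 23)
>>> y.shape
(3, 3)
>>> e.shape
(23, 29)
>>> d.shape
(29, 2)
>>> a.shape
(2, 23)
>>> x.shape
(2, 23)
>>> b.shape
(23, 23)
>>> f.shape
(2, 3)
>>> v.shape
(19, 3, 3, 23)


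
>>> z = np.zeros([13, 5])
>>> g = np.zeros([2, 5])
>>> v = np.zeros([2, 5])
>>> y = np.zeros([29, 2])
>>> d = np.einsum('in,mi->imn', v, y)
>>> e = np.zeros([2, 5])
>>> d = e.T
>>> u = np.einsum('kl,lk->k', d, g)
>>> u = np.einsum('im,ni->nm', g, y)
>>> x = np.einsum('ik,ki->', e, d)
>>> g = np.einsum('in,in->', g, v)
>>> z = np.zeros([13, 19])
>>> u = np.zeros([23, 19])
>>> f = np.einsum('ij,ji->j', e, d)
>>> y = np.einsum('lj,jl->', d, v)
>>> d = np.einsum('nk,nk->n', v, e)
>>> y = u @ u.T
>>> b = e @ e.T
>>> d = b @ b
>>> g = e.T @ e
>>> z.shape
(13, 19)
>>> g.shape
(5, 5)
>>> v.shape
(2, 5)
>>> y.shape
(23, 23)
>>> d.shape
(2, 2)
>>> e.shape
(2, 5)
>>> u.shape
(23, 19)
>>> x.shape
()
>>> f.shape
(5,)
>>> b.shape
(2, 2)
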